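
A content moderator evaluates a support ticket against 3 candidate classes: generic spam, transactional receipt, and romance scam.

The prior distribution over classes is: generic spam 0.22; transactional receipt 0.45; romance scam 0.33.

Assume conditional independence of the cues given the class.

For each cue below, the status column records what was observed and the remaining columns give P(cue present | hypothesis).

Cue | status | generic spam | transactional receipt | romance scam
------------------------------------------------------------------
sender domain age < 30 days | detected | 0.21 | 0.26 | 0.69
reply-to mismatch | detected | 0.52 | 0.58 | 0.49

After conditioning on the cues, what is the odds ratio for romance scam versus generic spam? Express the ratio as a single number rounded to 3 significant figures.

4.64

Unnormalized posterior weight (prior times the cue likelihoods) for each of the two hypotheses:
  romance scam: 0.33 × 0.69 × 0.49 = 0.11157
  generic spam: 0.22 × 0.21 × 0.52 = 0.024024
Odds(romance scam : generic spam) = 0.11157 / 0.024024 ≈ 4.64.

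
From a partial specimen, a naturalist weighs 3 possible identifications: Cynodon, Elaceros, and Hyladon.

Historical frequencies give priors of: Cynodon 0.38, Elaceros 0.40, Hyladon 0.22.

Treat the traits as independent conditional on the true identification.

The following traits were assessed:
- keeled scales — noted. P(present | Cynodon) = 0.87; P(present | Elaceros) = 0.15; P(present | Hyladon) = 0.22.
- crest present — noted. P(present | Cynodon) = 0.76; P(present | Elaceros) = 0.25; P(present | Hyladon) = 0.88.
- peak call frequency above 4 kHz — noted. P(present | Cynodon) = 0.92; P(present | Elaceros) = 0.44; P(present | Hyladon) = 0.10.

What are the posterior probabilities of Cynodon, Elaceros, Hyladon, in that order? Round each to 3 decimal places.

For each hypothesis, the unnormalized posterior weight is prior × product of the trait likelihoods:
  Cynodon: 0.38 × 0.87 × 0.76 × 0.92 = 0.23116
  Elaceros: 0.40 × 0.15 × 0.25 × 0.44 = 0.0066
  Hyladon: 0.22 × 0.22 × 0.88 × 0.10 = 0.0042592
The unnormalized weights sum to 0.24201.
P(Cynodon | evidence) = 0.23116 / 0.24201 ≈ 0.955
P(Elaceros | evidence) = 0.0066 / 0.24201 ≈ 0.027
P(Hyladon | evidence) = 0.0042592 / 0.24201 ≈ 0.018

0.955, 0.027, 0.018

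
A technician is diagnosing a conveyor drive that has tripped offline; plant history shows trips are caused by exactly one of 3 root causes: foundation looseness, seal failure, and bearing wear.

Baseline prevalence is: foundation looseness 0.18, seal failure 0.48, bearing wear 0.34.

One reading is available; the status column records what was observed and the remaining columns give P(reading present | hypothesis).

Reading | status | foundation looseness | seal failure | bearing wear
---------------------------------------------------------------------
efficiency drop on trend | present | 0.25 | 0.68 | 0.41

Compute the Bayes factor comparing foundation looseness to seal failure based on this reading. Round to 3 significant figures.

0.368

Likelihood of this reading under each hypothesis:
  foundation looseness: 0.25
  seal failure: 0.68
Bayes factor = 0.25 / 0.68 ≈ 0.368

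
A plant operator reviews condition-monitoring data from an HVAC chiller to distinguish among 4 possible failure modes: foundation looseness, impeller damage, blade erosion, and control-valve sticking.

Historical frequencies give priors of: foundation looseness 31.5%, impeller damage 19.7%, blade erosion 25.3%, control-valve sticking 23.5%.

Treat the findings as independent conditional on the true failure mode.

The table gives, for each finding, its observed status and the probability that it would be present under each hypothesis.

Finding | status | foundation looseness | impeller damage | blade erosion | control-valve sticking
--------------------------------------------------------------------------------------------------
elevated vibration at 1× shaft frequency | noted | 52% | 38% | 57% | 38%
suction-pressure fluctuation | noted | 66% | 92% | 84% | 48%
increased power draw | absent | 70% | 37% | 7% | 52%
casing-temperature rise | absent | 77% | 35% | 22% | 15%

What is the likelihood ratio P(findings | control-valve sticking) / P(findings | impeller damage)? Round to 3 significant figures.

Joint likelihood of the evidence pattern under each hypothesis (using 1 − P(present | H) for each absent finding):
  control-valve sticking: 0.38 × 0.48 × (1 − 0.52) × (1 − 0.15) = 0.074419
  impeller damage: 0.38 × 0.92 × (1 − 0.37) × (1 − 0.35) = 0.14316
Bayes factor = 0.074419 / 0.14316 ≈ 0.520

0.520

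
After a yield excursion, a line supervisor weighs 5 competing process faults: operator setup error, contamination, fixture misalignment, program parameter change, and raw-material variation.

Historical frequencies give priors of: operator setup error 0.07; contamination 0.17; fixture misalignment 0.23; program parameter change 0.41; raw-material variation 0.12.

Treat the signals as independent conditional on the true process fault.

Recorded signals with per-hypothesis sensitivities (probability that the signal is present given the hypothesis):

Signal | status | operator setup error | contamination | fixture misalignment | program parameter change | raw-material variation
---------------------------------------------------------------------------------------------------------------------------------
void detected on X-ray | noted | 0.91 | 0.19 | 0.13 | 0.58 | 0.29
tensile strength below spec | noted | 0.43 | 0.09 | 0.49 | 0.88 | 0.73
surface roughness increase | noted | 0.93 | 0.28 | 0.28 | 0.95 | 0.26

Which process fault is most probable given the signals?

program parameter change

For each hypothesis, the unnormalized posterior weight is prior × product of the signal likelihoods:
  operator setup error: 0.07 × 0.91 × 0.43 × 0.93 = 0.025474
  contamination: 0.17 × 0.19 × 0.09 × 0.28 = 0.00081396
  fixture misalignment: 0.23 × 0.13 × 0.49 × 0.28 = 0.0041023
  program parameter change: 0.41 × 0.58 × 0.88 × 0.95 = 0.1988
  raw-material variation: 0.12 × 0.29 × 0.73 × 0.26 = 0.006605
The unnormalized weights sum to 0.2358.
P(operator setup error | evidence) ≈ 0.025474 / 0.2358 ≈ 0.108
P(contamination | evidence) ≈ 0.00081396 / 0.2358 ≈ 0.003
P(fixture misalignment | evidence) ≈ 0.0041023 / 0.2358 ≈ 0.017
P(program parameter change | evidence) ≈ 0.1988 / 0.2358 ≈ 0.843
P(raw-material variation | evidence) ≈ 0.006605 / 0.2358 ≈ 0.028
The largest is 0.843, so program parameter change is most probable.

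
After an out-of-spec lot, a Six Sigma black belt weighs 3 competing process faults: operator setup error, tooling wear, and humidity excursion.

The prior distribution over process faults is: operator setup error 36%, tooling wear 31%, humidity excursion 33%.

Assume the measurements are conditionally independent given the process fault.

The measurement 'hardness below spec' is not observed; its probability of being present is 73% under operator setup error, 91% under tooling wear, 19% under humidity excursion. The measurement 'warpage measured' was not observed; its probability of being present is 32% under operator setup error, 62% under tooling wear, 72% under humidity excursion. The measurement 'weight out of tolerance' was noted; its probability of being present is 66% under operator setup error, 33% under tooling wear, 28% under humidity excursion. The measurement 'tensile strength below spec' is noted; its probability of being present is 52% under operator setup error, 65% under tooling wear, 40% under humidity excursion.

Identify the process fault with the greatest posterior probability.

By Bayes' rule with conditional independence, the unnormalized weight for each hypothesis is prior × ∏ likelihoods (using 1 − P(present | H) for each absent measurement):
  operator setup error: 0.36 × (1 − 0.73) × (1 − 0.32) × 0.66 × 0.52 = 0.022684
  tooling wear: 0.31 × (1 − 0.91) × (1 − 0.62) × 0.33 × 0.65 = 0.0022741
  humidity excursion: 0.33 × (1 − 0.19) × (1 − 0.72) × 0.28 × 0.40 = 0.0083825
The unnormalized weights sum to 0.033341.
P(operator setup error | evidence) ≈ 0.022684 / 0.033341 ≈ 0.680
P(tooling wear | evidence) ≈ 0.0022741 / 0.033341 ≈ 0.068
P(humidity excursion | evidence) ≈ 0.0083825 / 0.033341 ≈ 0.251
The largest is 0.680, so operator setup error is most probable.

operator setup error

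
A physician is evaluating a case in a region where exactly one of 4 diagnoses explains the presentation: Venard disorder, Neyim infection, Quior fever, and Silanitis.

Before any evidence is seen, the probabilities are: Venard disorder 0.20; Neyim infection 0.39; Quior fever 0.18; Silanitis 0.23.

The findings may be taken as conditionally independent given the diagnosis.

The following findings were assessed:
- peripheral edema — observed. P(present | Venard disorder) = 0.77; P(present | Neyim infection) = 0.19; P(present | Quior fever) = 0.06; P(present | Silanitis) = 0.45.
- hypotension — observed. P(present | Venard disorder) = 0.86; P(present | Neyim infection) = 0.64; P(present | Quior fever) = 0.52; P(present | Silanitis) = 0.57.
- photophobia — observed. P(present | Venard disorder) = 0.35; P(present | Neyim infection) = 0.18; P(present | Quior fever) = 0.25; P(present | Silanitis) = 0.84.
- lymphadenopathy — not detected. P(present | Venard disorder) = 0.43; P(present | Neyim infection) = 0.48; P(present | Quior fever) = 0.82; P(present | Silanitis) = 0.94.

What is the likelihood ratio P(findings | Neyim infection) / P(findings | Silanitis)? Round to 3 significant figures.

0.880

Take the product of per-finding likelihoods under each hypothesis (using 1 − P(present | H) for each absent finding), then divide.
  Neyim infection: 0.19 × 0.64 × 0.18 × (1 − 0.48) = 0.011382
  Silanitis: 0.45 × 0.57 × 0.84 × (1 − 0.94) = 0.012928
Bayes factor = 0.011382 / 0.012928 ≈ 0.880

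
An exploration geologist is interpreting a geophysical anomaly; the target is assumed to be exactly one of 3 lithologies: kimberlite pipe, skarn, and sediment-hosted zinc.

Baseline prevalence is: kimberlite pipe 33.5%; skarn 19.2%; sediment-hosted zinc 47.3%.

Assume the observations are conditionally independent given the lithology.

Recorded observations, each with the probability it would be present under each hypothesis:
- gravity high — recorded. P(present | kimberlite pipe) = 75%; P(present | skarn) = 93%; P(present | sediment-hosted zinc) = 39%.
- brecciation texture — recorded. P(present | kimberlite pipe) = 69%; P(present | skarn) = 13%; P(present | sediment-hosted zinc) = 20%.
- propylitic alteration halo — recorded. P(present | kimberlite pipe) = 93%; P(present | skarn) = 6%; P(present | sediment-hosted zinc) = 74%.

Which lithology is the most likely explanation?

kimberlite pipe

By Bayes' rule with conditional independence, the unnormalized weight for each hypothesis is prior × ∏ likelihoods:
  kimberlite pipe: 0.335 × 0.75 × 0.69 × 0.93 = 0.16123
  skarn: 0.192 × 0.93 × 0.13 × 0.06 = 0.0013928
  sediment-hosted zinc: 0.473 × 0.39 × 0.20 × 0.74 = 0.027302
Marginal likelihood of the evidence = 0.18992.
P(kimberlite pipe | evidence) ≈ 0.16123 / 0.18992 ≈ 0.849
P(skarn | evidence) ≈ 0.0013928 / 0.18992 ≈ 0.007
P(sediment-hosted zinc | evidence) ≈ 0.027302 / 0.18992 ≈ 0.144
The largest is 0.849, so kimberlite pipe is most probable.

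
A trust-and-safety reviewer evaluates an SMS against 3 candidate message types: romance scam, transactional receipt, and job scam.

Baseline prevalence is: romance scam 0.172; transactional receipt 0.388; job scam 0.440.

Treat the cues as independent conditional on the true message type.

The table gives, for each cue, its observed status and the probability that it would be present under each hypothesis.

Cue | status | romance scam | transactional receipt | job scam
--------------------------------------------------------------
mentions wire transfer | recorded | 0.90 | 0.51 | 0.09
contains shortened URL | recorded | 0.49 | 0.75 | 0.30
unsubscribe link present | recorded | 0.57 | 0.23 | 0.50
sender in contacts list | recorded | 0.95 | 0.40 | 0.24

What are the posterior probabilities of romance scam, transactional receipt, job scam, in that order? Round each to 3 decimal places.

0.731, 0.243, 0.025

For each hypothesis, the unnormalized posterior weight is prior × product of the cue likelihoods:
  romance scam: 0.172 × 0.90 × 0.49 × 0.57 × 0.95 = 0.041074
  transactional receipt: 0.388 × 0.51 × 0.75 × 0.23 × 0.40 = 0.013654
  job scam: 0.440 × 0.09 × 0.30 × 0.50 × 0.24 = 0.0014256
The unnormalized weights sum to 0.056153.
P(romance scam | evidence) = 0.041074 / 0.056153 ≈ 0.731
P(transactional receipt | evidence) = 0.013654 / 0.056153 ≈ 0.243
P(job scam | evidence) = 0.0014256 / 0.056153 ≈ 0.025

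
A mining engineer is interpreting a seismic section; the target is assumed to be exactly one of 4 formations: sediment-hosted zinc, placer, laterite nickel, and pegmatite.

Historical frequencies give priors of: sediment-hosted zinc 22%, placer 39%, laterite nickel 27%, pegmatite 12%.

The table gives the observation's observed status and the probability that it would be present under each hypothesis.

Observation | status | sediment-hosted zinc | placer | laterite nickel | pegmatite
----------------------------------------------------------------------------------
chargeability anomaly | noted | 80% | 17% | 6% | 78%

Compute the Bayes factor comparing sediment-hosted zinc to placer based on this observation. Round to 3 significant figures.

4.71

The Bayes factor is the ratio of the two likelihoods.
  sediment-hosted zinc: 0.8
  placer: 0.17
Bayes factor = 0.8 / 0.17 ≈ 4.71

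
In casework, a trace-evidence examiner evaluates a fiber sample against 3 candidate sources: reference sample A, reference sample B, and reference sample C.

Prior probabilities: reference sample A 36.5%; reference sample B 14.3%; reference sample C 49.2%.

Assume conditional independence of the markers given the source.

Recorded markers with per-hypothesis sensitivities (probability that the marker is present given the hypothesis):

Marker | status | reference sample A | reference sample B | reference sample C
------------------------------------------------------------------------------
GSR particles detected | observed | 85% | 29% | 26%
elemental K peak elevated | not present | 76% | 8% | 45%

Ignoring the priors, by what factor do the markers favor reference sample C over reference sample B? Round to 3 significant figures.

0.536

The Bayes factor is the ratio of the joint likelihoods of the marker pattern under the two hypotheses (using 1 − P(present | H) for each absent marker).
  reference sample C: 0.26 × (1 − 0.45) = 0.143
  reference sample B: 0.29 × (1 − 0.08) = 0.2668
Bayes factor = 0.143 / 0.2668 ≈ 0.536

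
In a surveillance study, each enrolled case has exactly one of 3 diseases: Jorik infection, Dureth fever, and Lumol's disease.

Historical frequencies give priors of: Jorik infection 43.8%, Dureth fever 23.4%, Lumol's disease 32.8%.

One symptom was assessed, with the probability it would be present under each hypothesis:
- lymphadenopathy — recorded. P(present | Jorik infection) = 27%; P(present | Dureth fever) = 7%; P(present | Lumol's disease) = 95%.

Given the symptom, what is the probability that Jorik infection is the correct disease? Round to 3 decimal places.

0.265

By Bayes' rule, the unnormalized weight for each hypothesis is prior × likelihood:
  Jorik infection: 0.438 × 0.27 = 0.11826
  Dureth fever: 0.234 × 0.07 = 0.01638
  Lumol's disease: 0.328 × 0.95 = 0.3116
The unnormalized weights sum to 0.44624.
P(Jorik infection | evidence) = 0.11826 / 0.44624 ≈ 0.265.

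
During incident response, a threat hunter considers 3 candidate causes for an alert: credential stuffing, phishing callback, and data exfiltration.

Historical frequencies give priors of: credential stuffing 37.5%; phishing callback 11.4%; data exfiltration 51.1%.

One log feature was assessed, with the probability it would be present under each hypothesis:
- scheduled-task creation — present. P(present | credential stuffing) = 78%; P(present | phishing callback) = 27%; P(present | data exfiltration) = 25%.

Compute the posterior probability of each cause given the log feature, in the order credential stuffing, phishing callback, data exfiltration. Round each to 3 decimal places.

0.649, 0.068, 0.283

For each hypothesis, the unnormalized posterior weight is prior × likelihood:
  credential stuffing: 0.375 × 0.78 = 0.2925
  phishing callback: 0.114 × 0.27 = 0.03078
  data exfiltration: 0.511 × 0.25 = 0.12775
Normalizing constant Z = 0.2925 + 0.03078 + 0.12775 = 0.45103.
P(credential stuffing | evidence) = 0.2925 / 0.45103 ≈ 0.649
P(phishing callback | evidence) = 0.03078 / 0.45103 ≈ 0.068
P(data exfiltration | evidence) = 0.12775 / 0.45103 ≈ 0.283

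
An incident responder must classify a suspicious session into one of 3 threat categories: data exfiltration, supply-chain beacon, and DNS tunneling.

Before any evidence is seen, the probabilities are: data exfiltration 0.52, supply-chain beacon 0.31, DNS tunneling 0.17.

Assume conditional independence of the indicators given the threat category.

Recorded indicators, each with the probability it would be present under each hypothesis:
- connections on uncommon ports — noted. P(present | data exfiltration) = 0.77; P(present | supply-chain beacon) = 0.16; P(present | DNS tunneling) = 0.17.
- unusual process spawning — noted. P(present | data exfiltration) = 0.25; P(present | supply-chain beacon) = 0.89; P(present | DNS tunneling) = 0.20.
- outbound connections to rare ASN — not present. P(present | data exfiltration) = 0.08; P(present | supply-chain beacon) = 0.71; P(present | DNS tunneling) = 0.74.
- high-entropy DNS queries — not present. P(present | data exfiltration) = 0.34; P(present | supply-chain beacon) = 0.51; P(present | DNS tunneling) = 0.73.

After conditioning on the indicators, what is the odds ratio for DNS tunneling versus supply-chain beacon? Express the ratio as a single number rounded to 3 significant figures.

0.0647

Unnormalized posterior weight (prior times the indicator likelihoods) for each of the two hypotheses (using 1 − P(present | H) for each absent indicator):
  DNS tunneling: 0.17 × 0.17 × 0.20 × (1 − 0.74) × (1 − 0.73) = 0.00040576
  supply-chain beacon: 0.31 × 0.16 × 0.89 × (1 − 0.71) × (1 − 0.51) = 0.0062729
Posterior odds = 0.00040576 / 0.0062729 ≈ 0.0647.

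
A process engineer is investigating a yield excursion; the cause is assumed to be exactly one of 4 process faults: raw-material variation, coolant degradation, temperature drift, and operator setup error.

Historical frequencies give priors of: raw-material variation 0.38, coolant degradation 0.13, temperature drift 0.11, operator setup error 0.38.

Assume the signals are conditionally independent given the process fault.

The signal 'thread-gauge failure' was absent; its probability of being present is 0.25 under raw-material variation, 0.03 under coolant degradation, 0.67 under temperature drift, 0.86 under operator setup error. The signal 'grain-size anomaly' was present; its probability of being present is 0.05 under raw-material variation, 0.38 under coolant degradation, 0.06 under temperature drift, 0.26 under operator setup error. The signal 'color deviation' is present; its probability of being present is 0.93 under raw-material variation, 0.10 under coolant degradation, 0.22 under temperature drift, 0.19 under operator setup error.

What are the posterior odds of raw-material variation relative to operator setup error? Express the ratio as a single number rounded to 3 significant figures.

5.04

Unnormalized posterior weight (prior times the signal likelihoods) for each of the two hypotheses (using 1 − P(present | H) for each absent signal):
  raw-material variation: 0.38 × (1 − 0.25) × 0.05 × 0.93 = 0.013253
  operator setup error: 0.38 × (1 − 0.86) × 0.26 × 0.19 = 0.0026281
Odds(raw-material variation : operator setup error) = 0.013253 / 0.0026281 ≈ 5.04.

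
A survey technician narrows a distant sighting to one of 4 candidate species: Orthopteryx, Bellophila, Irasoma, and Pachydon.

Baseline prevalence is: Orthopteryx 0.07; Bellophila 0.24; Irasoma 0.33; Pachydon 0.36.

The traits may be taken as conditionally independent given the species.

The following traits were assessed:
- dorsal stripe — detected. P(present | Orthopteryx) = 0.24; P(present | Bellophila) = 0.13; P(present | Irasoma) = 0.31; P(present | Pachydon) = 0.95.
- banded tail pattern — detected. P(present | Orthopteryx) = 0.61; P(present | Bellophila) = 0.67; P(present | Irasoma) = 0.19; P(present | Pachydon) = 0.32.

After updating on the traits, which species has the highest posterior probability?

Pachydon

For each hypothesis, the unnormalized posterior weight is prior × product of the trait likelihoods:
  Orthopteryx: 0.07 × 0.24 × 0.61 = 0.010248
  Bellophila: 0.24 × 0.13 × 0.67 = 0.020904
  Irasoma: 0.33 × 0.31 × 0.19 = 0.019437
  Pachydon: 0.36 × 0.95 × 0.32 = 0.10944
The unnormalized weights sum to 0.16003.
P(Orthopteryx | evidence) ≈ 0.010248 / 0.16003 ≈ 0.064
P(Bellophila | evidence) ≈ 0.020904 / 0.16003 ≈ 0.131
P(Irasoma | evidence) ≈ 0.019437 / 0.16003 ≈ 0.121
P(Pachydon | evidence) ≈ 0.10944 / 0.16003 ≈ 0.684
The largest is 0.684, so Pachydon is most probable.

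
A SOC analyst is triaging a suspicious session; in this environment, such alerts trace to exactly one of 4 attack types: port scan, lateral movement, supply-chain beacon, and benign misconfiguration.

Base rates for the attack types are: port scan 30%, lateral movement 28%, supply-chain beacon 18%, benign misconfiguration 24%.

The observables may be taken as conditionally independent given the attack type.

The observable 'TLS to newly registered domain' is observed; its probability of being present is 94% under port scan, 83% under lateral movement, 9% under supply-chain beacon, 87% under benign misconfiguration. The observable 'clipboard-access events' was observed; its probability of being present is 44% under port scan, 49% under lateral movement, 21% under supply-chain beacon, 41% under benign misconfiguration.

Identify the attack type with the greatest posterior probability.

For each hypothesis, the unnormalized posterior weight is prior × product of the observable likelihoods:
  port scan: 0.30 × 0.94 × 0.44 = 0.12408
  lateral movement: 0.28 × 0.83 × 0.49 = 0.11388
  supply-chain beacon: 0.18 × 0.09 × 0.21 = 0.003402
  benign misconfiguration: 0.24 × 0.87 × 0.41 = 0.085608
Marginal likelihood of the evidence = 0.32697.
P(port scan | evidence) ≈ 0.12408 / 0.32697 ≈ 0.379
P(lateral movement | evidence) ≈ 0.11388 / 0.32697 ≈ 0.348
P(supply-chain beacon | evidence) ≈ 0.003402 / 0.32697 ≈ 0.010
P(benign misconfiguration | evidence) ≈ 0.085608 / 0.32697 ≈ 0.262
The largest is 0.379, so port scan is most probable.

port scan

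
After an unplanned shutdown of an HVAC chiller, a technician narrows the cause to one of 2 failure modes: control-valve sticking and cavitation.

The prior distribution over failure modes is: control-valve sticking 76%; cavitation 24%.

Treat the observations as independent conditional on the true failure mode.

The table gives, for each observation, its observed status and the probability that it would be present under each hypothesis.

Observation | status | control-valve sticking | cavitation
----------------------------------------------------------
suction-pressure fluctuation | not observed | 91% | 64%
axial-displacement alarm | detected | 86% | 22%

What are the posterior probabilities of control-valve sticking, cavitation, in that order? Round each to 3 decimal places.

For each hypothesis, the unnormalized posterior weight is prior × product of the observation likelihoods (using 1 − P(present | H) for each absent observation):
  control-valve sticking: 0.76 × (1 − 0.91) × 0.86 = 0.058824
  cavitation: 0.24 × (1 − 0.64) × 0.22 = 0.019008
The unnormalized weights sum to 0.077832.
P(control-valve sticking | evidence) = 0.058824 / 0.077832 ≈ 0.756
P(cavitation | evidence) = 0.019008 / 0.077832 ≈ 0.244

0.756, 0.244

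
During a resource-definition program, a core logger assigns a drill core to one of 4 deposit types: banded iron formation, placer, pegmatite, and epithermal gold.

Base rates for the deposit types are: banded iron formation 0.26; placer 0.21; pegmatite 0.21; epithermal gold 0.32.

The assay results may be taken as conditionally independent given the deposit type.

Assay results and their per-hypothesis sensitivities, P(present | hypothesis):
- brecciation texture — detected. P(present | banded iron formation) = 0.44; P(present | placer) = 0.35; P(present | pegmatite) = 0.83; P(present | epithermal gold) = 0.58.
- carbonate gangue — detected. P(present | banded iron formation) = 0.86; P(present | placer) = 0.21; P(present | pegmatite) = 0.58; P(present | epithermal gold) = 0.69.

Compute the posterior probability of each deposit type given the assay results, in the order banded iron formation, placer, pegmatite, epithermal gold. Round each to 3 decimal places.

0.287, 0.045, 0.295, 0.373

For each hypothesis, the unnormalized posterior weight is prior × product of the assay result likelihoods:
  banded iron formation: 0.26 × 0.44 × 0.86 = 0.098384
  placer: 0.21 × 0.35 × 0.21 = 0.015435
  pegmatite: 0.21 × 0.83 × 0.58 = 0.10109
  epithermal gold: 0.32 × 0.58 × 0.69 = 0.12806
Marginal likelihood of the evidence = 0.34298.
P(banded iron formation | evidence) = 0.098384 / 0.34298 ≈ 0.287
P(placer | evidence) = 0.015435 / 0.34298 ≈ 0.045
P(pegmatite | evidence) = 0.10109 / 0.34298 ≈ 0.295
P(epithermal gold | evidence) = 0.12806 / 0.34298 ≈ 0.373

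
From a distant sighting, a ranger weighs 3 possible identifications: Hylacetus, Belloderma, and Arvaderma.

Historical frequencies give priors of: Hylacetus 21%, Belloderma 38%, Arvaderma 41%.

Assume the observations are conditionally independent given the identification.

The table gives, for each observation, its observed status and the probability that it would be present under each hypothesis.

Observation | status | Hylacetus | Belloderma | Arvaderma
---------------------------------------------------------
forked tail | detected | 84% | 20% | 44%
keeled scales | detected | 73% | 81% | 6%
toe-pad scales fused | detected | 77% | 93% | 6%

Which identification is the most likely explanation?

Hylacetus

By Bayes' rule with conditional independence, the unnormalized weight for each hypothesis is prior × ∏ likelihoods:
  Hylacetus: 0.21 × 0.84 × 0.73 × 0.77 = 0.099154
  Belloderma: 0.38 × 0.20 × 0.81 × 0.93 = 0.057251
  Arvaderma: 0.41 × 0.44 × 0.06 × 0.06 = 0.00064944
Marginal likelihood of the evidence = 0.15705.
P(Hylacetus | evidence) ≈ 0.099154 / 0.15705 ≈ 0.631
P(Belloderma | evidence) ≈ 0.057251 / 0.15705 ≈ 0.365
P(Arvaderma | evidence) ≈ 0.00064944 / 0.15705 ≈ 0.004
The largest is 0.631, so Hylacetus is most probable.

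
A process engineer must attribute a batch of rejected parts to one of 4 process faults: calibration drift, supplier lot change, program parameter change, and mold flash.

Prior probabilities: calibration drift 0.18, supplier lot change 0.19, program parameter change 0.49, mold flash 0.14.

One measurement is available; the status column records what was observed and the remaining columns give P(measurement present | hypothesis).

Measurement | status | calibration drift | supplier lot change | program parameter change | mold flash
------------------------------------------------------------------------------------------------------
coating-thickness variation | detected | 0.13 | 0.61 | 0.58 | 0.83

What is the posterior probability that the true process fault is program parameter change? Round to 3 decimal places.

0.527

For each hypothesis, the unnormalized posterior weight is prior × likelihood:
  calibration drift: 0.18 × 0.13 = 0.0234
  supplier lot change: 0.19 × 0.61 = 0.1159
  program parameter change: 0.49 × 0.58 = 0.2842
  mold flash: 0.14 × 0.83 = 0.1162
Normalizing constant Z = 0.0234 + 0.1159 + 0.2842 + 0.1162 = 0.5397.
P(program parameter change | evidence) = 0.2842 / 0.5397 ≈ 0.527.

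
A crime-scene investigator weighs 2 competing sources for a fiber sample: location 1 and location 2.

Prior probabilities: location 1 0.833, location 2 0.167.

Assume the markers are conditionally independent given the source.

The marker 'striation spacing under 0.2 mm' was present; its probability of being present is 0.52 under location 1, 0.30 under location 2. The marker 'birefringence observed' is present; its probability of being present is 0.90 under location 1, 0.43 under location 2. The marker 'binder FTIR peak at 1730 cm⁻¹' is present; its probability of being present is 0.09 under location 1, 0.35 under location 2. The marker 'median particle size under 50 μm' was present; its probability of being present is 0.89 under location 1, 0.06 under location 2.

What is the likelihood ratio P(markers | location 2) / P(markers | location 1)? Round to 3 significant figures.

0.0723

Take the product of per-marker likelihoods under each hypothesis, then divide.
  location 2: 0.30 × 0.43 × 0.35 × 0.06 = 0.002709
  location 1: 0.52 × 0.90 × 0.09 × 0.89 = 0.037487
Bayes factor = 0.002709 / 0.037487 ≈ 0.0723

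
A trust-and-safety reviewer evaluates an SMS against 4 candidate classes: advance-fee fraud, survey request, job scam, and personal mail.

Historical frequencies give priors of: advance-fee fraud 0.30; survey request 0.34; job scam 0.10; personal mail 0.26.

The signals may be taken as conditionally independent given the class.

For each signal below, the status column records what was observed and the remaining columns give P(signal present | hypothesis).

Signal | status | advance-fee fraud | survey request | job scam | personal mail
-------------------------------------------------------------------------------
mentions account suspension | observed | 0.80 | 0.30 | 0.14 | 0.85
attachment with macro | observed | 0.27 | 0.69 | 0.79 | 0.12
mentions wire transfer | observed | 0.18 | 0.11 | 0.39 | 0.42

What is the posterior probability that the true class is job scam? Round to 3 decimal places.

By Bayes' rule with conditional independence, the unnormalized weight for each hypothesis is prior × ∏ likelihoods:
  advance-fee fraud: 0.30 × 0.80 × 0.27 × 0.18 = 0.011664
  survey request: 0.34 × 0.30 × 0.69 × 0.11 = 0.0077418
  job scam: 0.10 × 0.14 × 0.79 × 0.39 = 0.0043134
  personal mail: 0.26 × 0.85 × 0.12 × 0.42 = 0.011138
Marginal likelihood of the evidence = 0.034858.
P(job scam | evidence) = 0.0043134 / 0.034858 ≈ 0.124.

0.124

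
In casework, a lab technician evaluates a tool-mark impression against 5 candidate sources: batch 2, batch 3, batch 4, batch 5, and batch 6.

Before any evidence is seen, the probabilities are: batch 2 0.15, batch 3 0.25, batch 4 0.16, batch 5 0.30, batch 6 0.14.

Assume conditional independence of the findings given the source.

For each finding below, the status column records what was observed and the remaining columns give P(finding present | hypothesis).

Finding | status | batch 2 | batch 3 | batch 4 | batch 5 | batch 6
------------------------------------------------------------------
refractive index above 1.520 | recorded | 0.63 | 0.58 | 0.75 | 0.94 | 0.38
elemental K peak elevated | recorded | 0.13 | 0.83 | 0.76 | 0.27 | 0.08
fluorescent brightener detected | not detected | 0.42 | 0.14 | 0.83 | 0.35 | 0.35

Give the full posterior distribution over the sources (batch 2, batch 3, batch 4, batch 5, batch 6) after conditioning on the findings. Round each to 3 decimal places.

By Bayes' rule with conditional independence, the unnormalized weight for each hypothesis is prior × ∏ likelihoods (using 1 − P(present | H) for each absent finding):
  batch 2: 0.15 × 0.63 × 0.13 × (1 − 0.42) = 0.0071253
  batch 3: 0.25 × 0.58 × 0.83 × (1 − 0.14) = 0.1035
  batch 4: 0.16 × 0.75 × 0.76 × (1 − 0.83) = 0.015504
  batch 5: 0.30 × 0.94 × 0.27 × (1 − 0.35) = 0.049491
  batch 6: 0.14 × 0.38 × 0.08 × (1 − 0.35) = 0.0027664
The unnormalized weights sum to 0.17839.
P(batch 2 | evidence) = 0.0071253 / 0.17839 ≈ 0.040
P(batch 3 | evidence) = 0.1035 / 0.17839 ≈ 0.580
P(batch 4 | evidence) = 0.015504 / 0.17839 ≈ 0.087
P(batch 5 | evidence) = 0.049491 / 0.17839 ≈ 0.277
P(batch 6 | evidence) = 0.0027664 / 0.17839 ≈ 0.016

0.040, 0.580, 0.087, 0.277, 0.016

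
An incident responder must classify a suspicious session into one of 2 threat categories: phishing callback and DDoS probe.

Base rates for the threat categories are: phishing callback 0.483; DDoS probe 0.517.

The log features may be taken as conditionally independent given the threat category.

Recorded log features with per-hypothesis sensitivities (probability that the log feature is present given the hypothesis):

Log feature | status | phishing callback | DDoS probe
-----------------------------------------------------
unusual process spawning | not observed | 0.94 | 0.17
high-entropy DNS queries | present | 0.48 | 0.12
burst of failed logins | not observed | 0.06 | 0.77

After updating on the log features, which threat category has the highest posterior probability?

By Bayes' rule with conditional independence, the unnormalized weight for each hypothesis is prior × ∏ likelihoods (using 1 − P(present | H) for each absent log feature):
  phishing callback: 0.483 × (1 − 0.94) × 0.48 × (1 − 0.06) = 0.013076
  DDoS probe: 0.517 × (1 − 0.17) × 0.12 × (1 − 0.77) = 0.011843
Normalizing constant Z = 0.013076 + 0.011843 = 0.024919.
P(phishing callback | evidence) ≈ 0.013076 / 0.024919 ≈ 0.525
P(DDoS probe | evidence) ≈ 0.011843 / 0.024919 ≈ 0.475
The largest is 0.525, so phishing callback is most probable.

phishing callback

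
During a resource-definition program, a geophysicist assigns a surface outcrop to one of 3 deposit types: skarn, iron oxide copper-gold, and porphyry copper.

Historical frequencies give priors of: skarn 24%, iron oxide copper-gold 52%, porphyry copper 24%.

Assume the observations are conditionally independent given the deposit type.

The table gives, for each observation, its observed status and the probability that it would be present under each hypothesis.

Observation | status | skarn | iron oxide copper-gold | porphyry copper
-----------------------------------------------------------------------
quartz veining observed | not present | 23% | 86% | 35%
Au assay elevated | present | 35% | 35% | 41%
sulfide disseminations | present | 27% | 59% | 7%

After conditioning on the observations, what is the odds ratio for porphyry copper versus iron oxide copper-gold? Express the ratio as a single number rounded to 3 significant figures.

The normalizing constant cancels in an odds ratio, so compute prior × likelihood for the two hypotheses only (using 1 − P(present | H) for each absent observation):
  porphyry copper: 0.24 × (1 − 0.35) × 0.41 × 0.07 = 0.0044772
  iron oxide copper-gold: 0.52 × (1 − 0.86) × 0.35 × 0.59 = 0.015033
Odds(porphyry copper : iron oxide copper-gold) = 0.0044772 / 0.015033 ≈ 0.298.

0.298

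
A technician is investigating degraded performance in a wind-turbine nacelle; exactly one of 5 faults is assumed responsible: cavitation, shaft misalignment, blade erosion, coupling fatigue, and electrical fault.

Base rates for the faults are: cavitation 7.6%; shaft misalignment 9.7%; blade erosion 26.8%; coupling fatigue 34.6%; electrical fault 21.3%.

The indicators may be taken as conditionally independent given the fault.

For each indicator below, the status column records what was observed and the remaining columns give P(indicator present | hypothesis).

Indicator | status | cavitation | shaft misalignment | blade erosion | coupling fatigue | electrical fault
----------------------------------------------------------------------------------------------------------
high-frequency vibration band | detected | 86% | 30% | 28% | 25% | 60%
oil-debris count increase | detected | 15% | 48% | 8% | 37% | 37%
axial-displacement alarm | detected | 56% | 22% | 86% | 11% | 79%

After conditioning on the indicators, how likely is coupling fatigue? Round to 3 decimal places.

By Bayes' rule with conditional independence, the unnormalized weight for each hypothesis is prior × ∏ likelihoods:
  cavitation: 0.076 × 0.86 × 0.15 × 0.56 = 0.0054902
  shaft misalignment: 0.097 × 0.30 × 0.48 × 0.22 = 0.003073
  blade erosion: 0.268 × 0.28 × 0.08 × 0.86 = 0.0051628
  coupling fatigue: 0.346 × 0.25 × 0.37 × 0.11 = 0.0035205
  electrical fault: 0.213 × 0.60 × 0.37 × 0.79 = 0.037356
The unnormalized weights sum to 0.054602.
P(coupling fatigue | evidence) = 0.0035205 / 0.054602 ≈ 0.064.

0.064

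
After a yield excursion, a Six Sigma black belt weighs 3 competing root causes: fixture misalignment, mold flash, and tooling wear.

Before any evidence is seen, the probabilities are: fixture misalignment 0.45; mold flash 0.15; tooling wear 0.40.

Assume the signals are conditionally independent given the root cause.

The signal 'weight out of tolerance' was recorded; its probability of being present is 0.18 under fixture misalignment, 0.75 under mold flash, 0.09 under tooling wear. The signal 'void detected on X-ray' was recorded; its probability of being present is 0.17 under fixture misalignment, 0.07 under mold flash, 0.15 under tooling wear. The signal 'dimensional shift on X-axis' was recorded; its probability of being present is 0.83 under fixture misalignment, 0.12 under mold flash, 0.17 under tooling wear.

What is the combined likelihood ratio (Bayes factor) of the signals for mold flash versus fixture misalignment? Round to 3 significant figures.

Joint likelihood of the signal pattern under each hypothesis:
  mold flash: 0.75 × 0.07 × 0.12 = 0.0063
  fixture misalignment: 0.18 × 0.17 × 0.83 = 0.025398
Bayes factor = 0.0063 / 0.025398 ≈ 0.248

0.248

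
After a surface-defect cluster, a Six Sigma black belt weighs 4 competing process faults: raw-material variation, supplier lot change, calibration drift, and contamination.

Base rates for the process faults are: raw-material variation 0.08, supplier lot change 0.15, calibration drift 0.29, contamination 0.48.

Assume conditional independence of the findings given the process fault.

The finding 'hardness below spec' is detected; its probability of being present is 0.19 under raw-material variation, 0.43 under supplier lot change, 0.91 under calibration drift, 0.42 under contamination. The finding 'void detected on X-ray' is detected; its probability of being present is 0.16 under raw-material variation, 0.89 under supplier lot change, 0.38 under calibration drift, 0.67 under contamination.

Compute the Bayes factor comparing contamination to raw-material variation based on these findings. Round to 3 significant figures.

9.26

Take the product of per-finding likelihoods under each hypothesis, then divide.
  contamination: 0.42 × 0.67 = 0.2814
  raw-material variation: 0.19 × 0.16 = 0.0304
Bayes factor = 0.2814 / 0.0304 ≈ 9.26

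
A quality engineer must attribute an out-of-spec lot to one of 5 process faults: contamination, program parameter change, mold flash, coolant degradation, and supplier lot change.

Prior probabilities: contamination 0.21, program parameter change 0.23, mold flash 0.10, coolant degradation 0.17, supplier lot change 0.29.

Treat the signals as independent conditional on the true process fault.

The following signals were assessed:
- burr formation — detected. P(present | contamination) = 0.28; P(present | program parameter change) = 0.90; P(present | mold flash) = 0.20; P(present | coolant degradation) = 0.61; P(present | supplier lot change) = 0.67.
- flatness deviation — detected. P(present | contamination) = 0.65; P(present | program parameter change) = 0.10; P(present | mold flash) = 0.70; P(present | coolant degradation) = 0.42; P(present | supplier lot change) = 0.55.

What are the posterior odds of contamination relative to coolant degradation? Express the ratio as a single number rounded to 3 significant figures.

0.878

Unnormalized posterior weight (prior times the signal likelihoods) for each of the two hypotheses:
  contamination: 0.21 × 0.28 × 0.65 = 0.03822
  coolant degradation: 0.17 × 0.61 × 0.42 = 0.043554
Odds(contamination : coolant degradation) = 0.03822 / 0.043554 ≈ 0.878.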